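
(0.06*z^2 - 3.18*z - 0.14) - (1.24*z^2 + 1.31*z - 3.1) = -1.18*z^2 - 4.49*z + 2.96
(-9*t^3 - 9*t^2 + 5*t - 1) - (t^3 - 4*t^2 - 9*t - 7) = -10*t^3 - 5*t^2 + 14*t + 6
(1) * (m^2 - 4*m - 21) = m^2 - 4*m - 21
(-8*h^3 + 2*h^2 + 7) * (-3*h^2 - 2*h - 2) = 24*h^5 + 10*h^4 + 12*h^3 - 25*h^2 - 14*h - 14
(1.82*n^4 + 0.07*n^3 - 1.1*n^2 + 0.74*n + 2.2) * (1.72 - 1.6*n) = -2.912*n^5 + 3.0184*n^4 + 1.8804*n^3 - 3.076*n^2 - 2.2472*n + 3.784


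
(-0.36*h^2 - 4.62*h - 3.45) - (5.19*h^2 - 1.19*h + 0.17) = -5.55*h^2 - 3.43*h - 3.62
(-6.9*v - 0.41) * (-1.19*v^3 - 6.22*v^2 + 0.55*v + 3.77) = 8.211*v^4 + 43.4059*v^3 - 1.2448*v^2 - 26.2385*v - 1.5457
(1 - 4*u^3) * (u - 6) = -4*u^4 + 24*u^3 + u - 6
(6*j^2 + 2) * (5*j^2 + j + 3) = 30*j^4 + 6*j^3 + 28*j^2 + 2*j + 6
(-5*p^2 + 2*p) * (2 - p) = 5*p^3 - 12*p^2 + 4*p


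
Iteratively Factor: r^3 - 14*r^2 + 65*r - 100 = (r - 5)*(r^2 - 9*r + 20) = (r - 5)*(r - 4)*(r - 5)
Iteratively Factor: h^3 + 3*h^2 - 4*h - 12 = (h + 2)*(h^2 + h - 6) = (h + 2)*(h + 3)*(h - 2)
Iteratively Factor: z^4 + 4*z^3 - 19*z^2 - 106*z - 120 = (z - 5)*(z^3 + 9*z^2 + 26*z + 24) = (z - 5)*(z + 4)*(z^2 + 5*z + 6) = (z - 5)*(z + 3)*(z + 4)*(z + 2)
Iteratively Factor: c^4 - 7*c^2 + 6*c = (c)*(c^3 - 7*c + 6) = c*(c - 2)*(c^2 + 2*c - 3) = c*(c - 2)*(c - 1)*(c + 3)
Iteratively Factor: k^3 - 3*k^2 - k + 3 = (k - 1)*(k^2 - 2*k - 3) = (k - 3)*(k - 1)*(k + 1)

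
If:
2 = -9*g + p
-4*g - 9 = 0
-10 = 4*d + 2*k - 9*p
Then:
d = -k/2 - 697/16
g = -9/4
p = -73/4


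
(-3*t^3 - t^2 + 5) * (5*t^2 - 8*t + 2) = -15*t^5 + 19*t^4 + 2*t^3 + 23*t^2 - 40*t + 10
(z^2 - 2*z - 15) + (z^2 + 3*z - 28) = 2*z^2 + z - 43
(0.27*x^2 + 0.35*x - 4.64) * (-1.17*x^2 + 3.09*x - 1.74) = -0.3159*x^4 + 0.4248*x^3 + 6.0405*x^2 - 14.9466*x + 8.0736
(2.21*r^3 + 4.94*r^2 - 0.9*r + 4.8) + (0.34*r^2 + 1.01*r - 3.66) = 2.21*r^3 + 5.28*r^2 + 0.11*r + 1.14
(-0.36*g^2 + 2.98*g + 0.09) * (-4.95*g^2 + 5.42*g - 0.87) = 1.782*g^4 - 16.7022*g^3 + 16.0193*g^2 - 2.1048*g - 0.0783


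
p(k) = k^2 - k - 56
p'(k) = 2*k - 1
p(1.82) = -54.51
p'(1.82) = 2.64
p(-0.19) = -55.77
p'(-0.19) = -1.38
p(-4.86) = -27.52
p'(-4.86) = -10.72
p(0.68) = -56.22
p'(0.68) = 0.36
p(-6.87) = -1.93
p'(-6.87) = -14.74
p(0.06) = -56.06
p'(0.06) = -0.88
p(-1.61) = -51.80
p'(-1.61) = -4.22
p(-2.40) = -47.84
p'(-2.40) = -5.80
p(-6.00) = -14.00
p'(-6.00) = -13.00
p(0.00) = -56.00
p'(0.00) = -1.00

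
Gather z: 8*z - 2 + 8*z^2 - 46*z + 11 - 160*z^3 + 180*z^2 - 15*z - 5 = -160*z^3 + 188*z^2 - 53*z + 4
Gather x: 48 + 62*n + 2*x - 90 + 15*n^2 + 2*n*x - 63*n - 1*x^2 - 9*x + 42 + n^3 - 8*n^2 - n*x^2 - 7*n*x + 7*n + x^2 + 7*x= n^3 + 7*n^2 - n*x^2 - 5*n*x + 6*n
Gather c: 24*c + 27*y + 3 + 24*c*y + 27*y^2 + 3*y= c*(24*y + 24) + 27*y^2 + 30*y + 3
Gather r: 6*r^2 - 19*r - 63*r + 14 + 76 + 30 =6*r^2 - 82*r + 120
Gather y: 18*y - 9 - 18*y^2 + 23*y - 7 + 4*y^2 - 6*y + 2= -14*y^2 + 35*y - 14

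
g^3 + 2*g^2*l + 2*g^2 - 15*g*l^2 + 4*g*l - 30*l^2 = (g + 2)*(g - 3*l)*(g + 5*l)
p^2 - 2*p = p*(p - 2)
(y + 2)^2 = y^2 + 4*y + 4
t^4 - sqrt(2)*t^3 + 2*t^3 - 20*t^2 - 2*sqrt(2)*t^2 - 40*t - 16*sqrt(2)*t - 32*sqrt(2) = (t + 2)*(t - 4*sqrt(2))*(t + sqrt(2))*(t + 2*sqrt(2))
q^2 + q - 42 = (q - 6)*(q + 7)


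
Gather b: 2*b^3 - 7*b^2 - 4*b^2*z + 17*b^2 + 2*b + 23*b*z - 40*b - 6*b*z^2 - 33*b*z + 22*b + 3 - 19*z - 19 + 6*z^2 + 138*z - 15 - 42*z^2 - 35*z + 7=2*b^3 + b^2*(10 - 4*z) + b*(-6*z^2 - 10*z - 16) - 36*z^2 + 84*z - 24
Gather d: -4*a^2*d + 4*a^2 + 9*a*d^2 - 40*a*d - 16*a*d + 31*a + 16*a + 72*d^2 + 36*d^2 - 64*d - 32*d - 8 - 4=4*a^2 + 47*a + d^2*(9*a + 108) + d*(-4*a^2 - 56*a - 96) - 12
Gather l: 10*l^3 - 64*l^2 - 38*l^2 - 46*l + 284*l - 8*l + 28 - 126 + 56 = 10*l^3 - 102*l^2 + 230*l - 42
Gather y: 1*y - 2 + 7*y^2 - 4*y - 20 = 7*y^2 - 3*y - 22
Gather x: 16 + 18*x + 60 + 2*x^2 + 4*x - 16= 2*x^2 + 22*x + 60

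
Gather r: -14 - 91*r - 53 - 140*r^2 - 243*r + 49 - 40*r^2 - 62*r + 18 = -180*r^2 - 396*r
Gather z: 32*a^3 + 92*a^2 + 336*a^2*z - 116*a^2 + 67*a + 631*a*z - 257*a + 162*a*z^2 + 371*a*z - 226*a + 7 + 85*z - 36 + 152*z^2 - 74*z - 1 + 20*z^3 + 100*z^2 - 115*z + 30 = 32*a^3 - 24*a^2 - 416*a + 20*z^3 + z^2*(162*a + 252) + z*(336*a^2 + 1002*a - 104)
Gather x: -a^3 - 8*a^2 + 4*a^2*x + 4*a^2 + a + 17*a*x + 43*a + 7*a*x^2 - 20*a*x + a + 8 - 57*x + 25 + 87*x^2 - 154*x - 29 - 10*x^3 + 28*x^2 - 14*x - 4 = -a^3 - 4*a^2 + 45*a - 10*x^3 + x^2*(7*a + 115) + x*(4*a^2 - 3*a - 225)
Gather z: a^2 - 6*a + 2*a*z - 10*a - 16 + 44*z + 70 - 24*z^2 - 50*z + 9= a^2 - 16*a - 24*z^2 + z*(2*a - 6) + 63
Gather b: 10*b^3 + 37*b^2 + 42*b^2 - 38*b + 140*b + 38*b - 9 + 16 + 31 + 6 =10*b^3 + 79*b^2 + 140*b + 44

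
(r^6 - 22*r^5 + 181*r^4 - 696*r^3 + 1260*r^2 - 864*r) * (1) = r^6 - 22*r^5 + 181*r^4 - 696*r^3 + 1260*r^2 - 864*r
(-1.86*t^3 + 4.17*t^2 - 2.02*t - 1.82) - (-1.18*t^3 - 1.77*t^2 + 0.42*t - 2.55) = -0.68*t^3 + 5.94*t^2 - 2.44*t + 0.73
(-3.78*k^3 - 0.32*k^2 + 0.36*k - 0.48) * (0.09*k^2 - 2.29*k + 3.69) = -0.3402*k^5 + 8.6274*k^4 - 13.183*k^3 - 2.0484*k^2 + 2.4276*k - 1.7712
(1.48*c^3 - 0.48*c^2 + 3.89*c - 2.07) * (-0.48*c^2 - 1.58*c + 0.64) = -0.7104*c^5 - 2.108*c^4 - 0.1616*c^3 - 5.4598*c^2 + 5.7602*c - 1.3248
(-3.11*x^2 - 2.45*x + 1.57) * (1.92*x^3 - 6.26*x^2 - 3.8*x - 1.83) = -5.9712*x^5 + 14.7646*x^4 + 30.1694*x^3 + 5.1731*x^2 - 1.4825*x - 2.8731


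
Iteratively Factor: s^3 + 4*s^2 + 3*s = (s + 1)*(s^2 + 3*s) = (s + 1)*(s + 3)*(s)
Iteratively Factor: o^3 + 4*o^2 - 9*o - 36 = (o - 3)*(o^2 + 7*o + 12) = (o - 3)*(o + 3)*(o + 4)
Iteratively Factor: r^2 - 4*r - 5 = (r - 5)*(r + 1)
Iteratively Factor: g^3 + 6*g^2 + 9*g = (g + 3)*(g^2 + 3*g) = (g + 3)^2*(g)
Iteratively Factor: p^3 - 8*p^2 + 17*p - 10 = (p - 5)*(p^2 - 3*p + 2) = (p - 5)*(p - 2)*(p - 1)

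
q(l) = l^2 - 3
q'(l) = 2*l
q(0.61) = -2.63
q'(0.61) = 1.22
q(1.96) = 0.84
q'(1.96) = 3.92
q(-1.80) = 0.24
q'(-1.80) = -3.60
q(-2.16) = 1.67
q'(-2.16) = -4.32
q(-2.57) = 3.60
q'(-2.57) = -5.14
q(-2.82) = 4.95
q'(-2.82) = -5.64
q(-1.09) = -1.81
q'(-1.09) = -2.18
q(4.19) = 14.56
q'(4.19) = 8.38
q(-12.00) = 141.00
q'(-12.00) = -24.00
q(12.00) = 141.00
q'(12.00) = 24.00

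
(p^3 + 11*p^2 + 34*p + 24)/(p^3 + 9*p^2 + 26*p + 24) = (p^2 + 7*p + 6)/(p^2 + 5*p + 6)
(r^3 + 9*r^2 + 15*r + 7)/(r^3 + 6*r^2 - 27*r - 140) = (r^2 + 2*r + 1)/(r^2 - r - 20)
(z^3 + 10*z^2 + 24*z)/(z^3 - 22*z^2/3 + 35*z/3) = 3*(z^2 + 10*z + 24)/(3*z^2 - 22*z + 35)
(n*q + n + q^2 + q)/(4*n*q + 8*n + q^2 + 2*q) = (n*q + n + q^2 + q)/(4*n*q + 8*n + q^2 + 2*q)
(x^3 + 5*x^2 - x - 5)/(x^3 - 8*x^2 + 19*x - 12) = (x^2 + 6*x + 5)/(x^2 - 7*x + 12)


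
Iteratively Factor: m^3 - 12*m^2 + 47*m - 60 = (m - 3)*(m^2 - 9*m + 20) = (m - 4)*(m - 3)*(m - 5)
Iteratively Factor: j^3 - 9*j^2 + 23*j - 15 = (j - 5)*(j^2 - 4*j + 3) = (j - 5)*(j - 3)*(j - 1)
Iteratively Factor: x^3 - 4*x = (x + 2)*(x^2 - 2*x) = (x - 2)*(x + 2)*(x)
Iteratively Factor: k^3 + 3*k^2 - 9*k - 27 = (k - 3)*(k^2 + 6*k + 9) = (k - 3)*(k + 3)*(k + 3)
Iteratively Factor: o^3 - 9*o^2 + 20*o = (o)*(o^2 - 9*o + 20) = o*(o - 5)*(o - 4)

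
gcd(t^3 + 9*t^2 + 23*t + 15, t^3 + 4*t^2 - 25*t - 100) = t + 5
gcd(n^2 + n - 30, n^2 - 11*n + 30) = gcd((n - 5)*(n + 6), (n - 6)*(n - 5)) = n - 5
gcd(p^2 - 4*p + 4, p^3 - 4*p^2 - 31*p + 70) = p - 2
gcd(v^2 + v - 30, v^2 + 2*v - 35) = v - 5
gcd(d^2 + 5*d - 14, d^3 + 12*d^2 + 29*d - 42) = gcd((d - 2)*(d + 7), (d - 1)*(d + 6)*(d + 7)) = d + 7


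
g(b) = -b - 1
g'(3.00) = -1.00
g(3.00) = -4.00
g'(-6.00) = -1.00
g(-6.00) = 5.00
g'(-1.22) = -1.00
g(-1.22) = 0.22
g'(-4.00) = -1.00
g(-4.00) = 3.00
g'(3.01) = -1.00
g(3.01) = -4.01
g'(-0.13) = -1.00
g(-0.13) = -0.87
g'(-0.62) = -1.00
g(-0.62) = -0.38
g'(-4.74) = -1.00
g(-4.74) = 3.74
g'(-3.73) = -1.00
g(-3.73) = 2.73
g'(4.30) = -1.00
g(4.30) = -5.30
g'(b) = -1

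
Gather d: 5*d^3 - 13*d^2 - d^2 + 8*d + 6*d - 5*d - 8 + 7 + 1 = 5*d^3 - 14*d^2 + 9*d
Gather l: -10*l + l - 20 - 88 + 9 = -9*l - 99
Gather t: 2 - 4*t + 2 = 4 - 4*t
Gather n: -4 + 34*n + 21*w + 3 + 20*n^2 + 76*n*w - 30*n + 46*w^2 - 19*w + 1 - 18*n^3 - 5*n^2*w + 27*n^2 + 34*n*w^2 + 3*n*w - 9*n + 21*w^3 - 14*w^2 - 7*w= -18*n^3 + n^2*(47 - 5*w) + n*(34*w^2 + 79*w - 5) + 21*w^3 + 32*w^2 - 5*w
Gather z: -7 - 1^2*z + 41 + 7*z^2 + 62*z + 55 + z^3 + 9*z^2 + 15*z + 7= z^3 + 16*z^2 + 76*z + 96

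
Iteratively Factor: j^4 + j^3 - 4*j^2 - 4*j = (j - 2)*(j^3 + 3*j^2 + 2*j) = (j - 2)*(j + 1)*(j^2 + 2*j) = j*(j - 2)*(j + 1)*(j + 2)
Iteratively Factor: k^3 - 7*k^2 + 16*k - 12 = (k - 2)*(k^2 - 5*k + 6) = (k - 2)^2*(k - 3)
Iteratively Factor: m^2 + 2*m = (m + 2)*(m)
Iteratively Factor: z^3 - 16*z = (z - 4)*(z^2 + 4*z) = (z - 4)*(z + 4)*(z)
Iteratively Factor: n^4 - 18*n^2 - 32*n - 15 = (n + 1)*(n^3 - n^2 - 17*n - 15) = (n - 5)*(n + 1)*(n^2 + 4*n + 3) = (n - 5)*(n + 1)^2*(n + 3)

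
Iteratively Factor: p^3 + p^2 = (p)*(p^2 + p) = p^2*(p + 1)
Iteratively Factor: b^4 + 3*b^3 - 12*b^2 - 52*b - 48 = (b + 2)*(b^3 + b^2 - 14*b - 24) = (b + 2)*(b + 3)*(b^2 - 2*b - 8) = (b + 2)^2*(b + 3)*(b - 4)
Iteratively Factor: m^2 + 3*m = (m + 3)*(m)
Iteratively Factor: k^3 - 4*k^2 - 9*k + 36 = (k - 3)*(k^2 - k - 12) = (k - 4)*(k - 3)*(k + 3)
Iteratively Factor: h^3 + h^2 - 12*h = (h - 3)*(h^2 + 4*h) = h*(h - 3)*(h + 4)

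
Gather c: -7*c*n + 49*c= c*(49 - 7*n)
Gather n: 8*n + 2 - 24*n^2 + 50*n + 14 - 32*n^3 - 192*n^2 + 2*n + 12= -32*n^3 - 216*n^2 + 60*n + 28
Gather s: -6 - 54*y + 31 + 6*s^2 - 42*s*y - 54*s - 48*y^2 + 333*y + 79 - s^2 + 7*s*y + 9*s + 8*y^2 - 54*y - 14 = 5*s^2 + s*(-35*y - 45) - 40*y^2 + 225*y + 90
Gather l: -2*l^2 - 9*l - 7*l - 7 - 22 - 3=-2*l^2 - 16*l - 32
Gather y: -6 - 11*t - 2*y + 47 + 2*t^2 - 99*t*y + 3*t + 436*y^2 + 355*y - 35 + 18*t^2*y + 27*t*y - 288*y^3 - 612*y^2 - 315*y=2*t^2 - 8*t - 288*y^3 - 176*y^2 + y*(18*t^2 - 72*t + 38) + 6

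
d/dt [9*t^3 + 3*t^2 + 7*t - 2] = 27*t^2 + 6*t + 7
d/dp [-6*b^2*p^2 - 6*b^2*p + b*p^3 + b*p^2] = b*(-12*b*p - 6*b + 3*p^2 + 2*p)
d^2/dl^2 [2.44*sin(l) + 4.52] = -2.44*sin(l)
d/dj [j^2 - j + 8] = 2*j - 1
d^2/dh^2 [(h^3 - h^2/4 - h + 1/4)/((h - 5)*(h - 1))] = 57/(h^3 - 15*h^2 + 75*h - 125)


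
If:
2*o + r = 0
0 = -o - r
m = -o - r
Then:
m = 0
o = 0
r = 0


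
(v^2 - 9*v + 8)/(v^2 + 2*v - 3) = (v - 8)/(v + 3)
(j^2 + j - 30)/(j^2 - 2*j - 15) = (j + 6)/(j + 3)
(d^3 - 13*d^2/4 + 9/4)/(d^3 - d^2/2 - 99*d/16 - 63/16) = 4*(d - 1)/(4*d + 7)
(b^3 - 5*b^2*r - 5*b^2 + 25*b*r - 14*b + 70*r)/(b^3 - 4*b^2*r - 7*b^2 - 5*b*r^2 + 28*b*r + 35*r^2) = (b + 2)/(b + r)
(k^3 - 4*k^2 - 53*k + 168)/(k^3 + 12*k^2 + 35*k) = (k^2 - 11*k + 24)/(k*(k + 5))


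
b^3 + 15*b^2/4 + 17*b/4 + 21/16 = (b + 1/2)*(b + 3/2)*(b + 7/4)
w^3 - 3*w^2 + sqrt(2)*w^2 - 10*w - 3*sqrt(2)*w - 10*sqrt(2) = (w - 5)*(w + 2)*(w + sqrt(2))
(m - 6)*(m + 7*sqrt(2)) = m^2 - 6*m + 7*sqrt(2)*m - 42*sqrt(2)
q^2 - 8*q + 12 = (q - 6)*(q - 2)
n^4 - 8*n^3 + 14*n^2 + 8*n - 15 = (n - 5)*(n - 3)*(n - 1)*(n + 1)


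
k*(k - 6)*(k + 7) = k^3 + k^2 - 42*k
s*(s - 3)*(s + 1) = s^3 - 2*s^2 - 3*s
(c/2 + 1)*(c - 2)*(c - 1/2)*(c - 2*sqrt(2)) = c^4/2 - sqrt(2)*c^3 - c^3/4 - 2*c^2 + sqrt(2)*c^2/2 + c + 4*sqrt(2)*c - 2*sqrt(2)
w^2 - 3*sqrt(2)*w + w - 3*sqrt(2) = (w + 1)*(w - 3*sqrt(2))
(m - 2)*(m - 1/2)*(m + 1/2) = m^3 - 2*m^2 - m/4 + 1/2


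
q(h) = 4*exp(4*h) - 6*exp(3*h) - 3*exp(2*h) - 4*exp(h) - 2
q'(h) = 16*exp(4*h) - 18*exp(3*h) - 6*exp(2*h) - 4*exp(h)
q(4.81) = 896443936.81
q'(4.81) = 3596959881.22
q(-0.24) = -8.39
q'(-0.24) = -9.49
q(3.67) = 9127538.80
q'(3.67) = 36882733.83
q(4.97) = 1703222957.10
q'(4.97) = 6830943968.72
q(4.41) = 179876059.28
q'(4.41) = 722886770.94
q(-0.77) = -4.91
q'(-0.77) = -4.19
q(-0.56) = -5.96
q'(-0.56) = -5.89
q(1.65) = 1989.17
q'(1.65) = 9036.87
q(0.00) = -11.00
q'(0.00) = -12.00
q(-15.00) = -2.00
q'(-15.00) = 0.00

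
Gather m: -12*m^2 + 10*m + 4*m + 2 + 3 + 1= -12*m^2 + 14*m + 6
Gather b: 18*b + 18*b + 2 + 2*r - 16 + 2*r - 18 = 36*b + 4*r - 32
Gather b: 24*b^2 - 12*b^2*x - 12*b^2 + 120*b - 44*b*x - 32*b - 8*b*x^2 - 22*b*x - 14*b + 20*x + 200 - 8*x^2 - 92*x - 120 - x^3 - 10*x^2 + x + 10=b^2*(12 - 12*x) + b*(-8*x^2 - 66*x + 74) - x^3 - 18*x^2 - 71*x + 90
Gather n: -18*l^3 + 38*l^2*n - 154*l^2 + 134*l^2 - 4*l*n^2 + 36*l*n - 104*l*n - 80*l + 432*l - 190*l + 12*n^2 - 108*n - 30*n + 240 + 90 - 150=-18*l^3 - 20*l^2 + 162*l + n^2*(12 - 4*l) + n*(38*l^2 - 68*l - 138) + 180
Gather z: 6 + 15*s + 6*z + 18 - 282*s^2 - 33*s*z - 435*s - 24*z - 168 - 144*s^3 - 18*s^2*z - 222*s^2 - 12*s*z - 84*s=-144*s^3 - 504*s^2 - 504*s + z*(-18*s^2 - 45*s - 18) - 144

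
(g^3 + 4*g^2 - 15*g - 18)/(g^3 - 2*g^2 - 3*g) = (g + 6)/g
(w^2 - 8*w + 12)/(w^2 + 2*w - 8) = (w - 6)/(w + 4)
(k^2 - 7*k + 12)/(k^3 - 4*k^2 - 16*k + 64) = (k - 3)/(k^2 - 16)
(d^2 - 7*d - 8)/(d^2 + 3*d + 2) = (d - 8)/(d + 2)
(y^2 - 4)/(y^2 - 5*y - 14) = (y - 2)/(y - 7)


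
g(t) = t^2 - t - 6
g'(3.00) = 5.00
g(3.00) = 0.00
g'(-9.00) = -19.00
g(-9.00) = 84.00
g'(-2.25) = -5.50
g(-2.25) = 1.31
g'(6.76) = 12.52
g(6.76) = 32.94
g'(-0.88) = -2.76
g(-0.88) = -4.35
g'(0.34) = -0.32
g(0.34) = -6.22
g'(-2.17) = -5.34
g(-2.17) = 0.88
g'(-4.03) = -9.06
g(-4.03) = 14.27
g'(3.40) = 5.80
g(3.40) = 2.16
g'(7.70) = 14.40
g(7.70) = 45.59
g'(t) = 2*t - 1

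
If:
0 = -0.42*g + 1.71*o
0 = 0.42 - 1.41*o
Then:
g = 1.21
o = 0.30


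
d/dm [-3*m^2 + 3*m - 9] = 3 - 6*m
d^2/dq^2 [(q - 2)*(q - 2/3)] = 2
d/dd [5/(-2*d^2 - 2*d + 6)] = 5*(2*d + 1)/(2*(d^2 + d - 3)^2)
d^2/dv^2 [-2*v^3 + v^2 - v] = 2 - 12*v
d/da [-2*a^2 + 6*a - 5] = 6 - 4*a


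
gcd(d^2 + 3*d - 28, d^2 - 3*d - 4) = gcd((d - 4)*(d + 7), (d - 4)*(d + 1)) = d - 4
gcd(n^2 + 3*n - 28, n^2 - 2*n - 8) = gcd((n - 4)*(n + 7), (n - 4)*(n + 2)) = n - 4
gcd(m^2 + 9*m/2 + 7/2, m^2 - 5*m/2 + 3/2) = 1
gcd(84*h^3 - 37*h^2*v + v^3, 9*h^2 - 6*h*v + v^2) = -3*h + v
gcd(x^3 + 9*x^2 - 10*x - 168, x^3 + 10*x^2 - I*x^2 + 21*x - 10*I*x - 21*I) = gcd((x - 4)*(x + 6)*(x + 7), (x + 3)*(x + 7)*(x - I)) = x + 7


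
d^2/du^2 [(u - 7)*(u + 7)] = 2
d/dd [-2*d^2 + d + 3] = 1 - 4*d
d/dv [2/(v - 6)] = -2/(v - 6)^2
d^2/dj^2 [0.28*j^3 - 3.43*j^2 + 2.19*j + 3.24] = 1.68*j - 6.86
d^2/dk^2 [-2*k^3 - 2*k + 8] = -12*k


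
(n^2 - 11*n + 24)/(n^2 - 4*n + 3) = (n - 8)/(n - 1)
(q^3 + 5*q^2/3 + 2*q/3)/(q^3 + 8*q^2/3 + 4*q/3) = (q + 1)/(q + 2)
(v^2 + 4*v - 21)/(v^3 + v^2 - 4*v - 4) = (v^2 + 4*v - 21)/(v^3 + v^2 - 4*v - 4)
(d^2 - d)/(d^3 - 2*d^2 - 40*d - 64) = d*(1 - d)/(-d^3 + 2*d^2 + 40*d + 64)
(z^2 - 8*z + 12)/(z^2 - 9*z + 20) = (z^2 - 8*z + 12)/(z^2 - 9*z + 20)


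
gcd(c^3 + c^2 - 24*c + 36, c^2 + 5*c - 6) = c + 6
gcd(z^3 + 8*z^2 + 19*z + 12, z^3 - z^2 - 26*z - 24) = z^2 + 5*z + 4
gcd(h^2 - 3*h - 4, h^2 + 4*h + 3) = h + 1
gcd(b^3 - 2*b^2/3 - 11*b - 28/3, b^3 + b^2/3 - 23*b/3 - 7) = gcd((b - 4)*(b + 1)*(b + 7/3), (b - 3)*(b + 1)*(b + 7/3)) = b^2 + 10*b/3 + 7/3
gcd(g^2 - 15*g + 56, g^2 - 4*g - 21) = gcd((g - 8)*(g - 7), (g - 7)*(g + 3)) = g - 7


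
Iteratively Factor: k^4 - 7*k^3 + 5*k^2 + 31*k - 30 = (k - 3)*(k^3 - 4*k^2 - 7*k + 10) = (k - 3)*(k - 1)*(k^2 - 3*k - 10) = (k - 5)*(k - 3)*(k - 1)*(k + 2)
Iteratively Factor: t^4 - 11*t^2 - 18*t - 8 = (t + 1)*(t^3 - t^2 - 10*t - 8) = (t - 4)*(t + 1)*(t^2 + 3*t + 2) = (t - 4)*(t + 1)^2*(t + 2)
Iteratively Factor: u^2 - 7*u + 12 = (u - 4)*(u - 3)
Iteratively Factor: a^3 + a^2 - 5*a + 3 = (a - 1)*(a^2 + 2*a - 3) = (a - 1)^2*(a + 3)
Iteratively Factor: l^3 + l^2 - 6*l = (l - 2)*(l^2 + 3*l) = (l - 2)*(l + 3)*(l)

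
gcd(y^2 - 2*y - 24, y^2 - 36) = y - 6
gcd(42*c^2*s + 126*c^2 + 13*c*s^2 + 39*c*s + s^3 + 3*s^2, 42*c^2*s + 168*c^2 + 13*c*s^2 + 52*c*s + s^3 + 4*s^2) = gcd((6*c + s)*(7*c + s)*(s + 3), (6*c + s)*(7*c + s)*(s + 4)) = 42*c^2 + 13*c*s + s^2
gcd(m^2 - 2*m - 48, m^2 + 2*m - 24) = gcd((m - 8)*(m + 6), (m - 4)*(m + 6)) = m + 6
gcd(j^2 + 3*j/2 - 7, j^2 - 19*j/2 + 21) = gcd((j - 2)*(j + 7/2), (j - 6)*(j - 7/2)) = 1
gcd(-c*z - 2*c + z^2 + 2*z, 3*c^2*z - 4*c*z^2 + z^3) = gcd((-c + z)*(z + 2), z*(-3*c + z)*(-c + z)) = -c + z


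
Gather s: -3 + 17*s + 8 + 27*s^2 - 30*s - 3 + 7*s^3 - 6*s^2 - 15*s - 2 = 7*s^3 + 21*s^2 - 28*s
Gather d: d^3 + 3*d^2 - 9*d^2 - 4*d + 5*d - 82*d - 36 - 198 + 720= d^3 - 6*d^2 - 81*d + 486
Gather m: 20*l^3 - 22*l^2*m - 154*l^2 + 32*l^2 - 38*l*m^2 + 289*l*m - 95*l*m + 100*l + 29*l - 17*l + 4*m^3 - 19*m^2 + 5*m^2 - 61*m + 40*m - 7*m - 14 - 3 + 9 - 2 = 20*l^3 - 122*l^2 + 112*l + 4*m^3 + m^2*(-38*l - 14) + m*(-22*l^2 + 194*l - 28) - 10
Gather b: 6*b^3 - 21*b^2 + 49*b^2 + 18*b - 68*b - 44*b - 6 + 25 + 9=6*b^3 + 28*b^2 - 94*b + 28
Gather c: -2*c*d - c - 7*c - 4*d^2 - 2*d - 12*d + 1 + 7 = c*(-2*d - 8) - 4*d^2 - 14*d + 8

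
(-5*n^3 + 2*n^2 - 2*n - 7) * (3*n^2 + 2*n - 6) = -15*n^5 - 4*n^4 + 28*n^3 - 37*n^2 - 2*n + 42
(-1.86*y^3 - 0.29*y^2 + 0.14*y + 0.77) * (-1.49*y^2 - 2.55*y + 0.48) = 2.7714*y^5 + 5.1751*y^4 - 0.3619*y^3 - 1.6435*y^2 - 1.8963*y + 0.3696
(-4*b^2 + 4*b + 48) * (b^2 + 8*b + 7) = -4*b^4 - 28*b^3 + 52*b^2 + 412*b + 336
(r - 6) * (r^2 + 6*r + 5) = r^3 - 31*r - 30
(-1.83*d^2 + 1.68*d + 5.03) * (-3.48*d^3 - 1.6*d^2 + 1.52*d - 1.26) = 6.3684*d^5 - 2.9184*d^4 - 22.974*d^3 - 3.1886*d^2 + 5.5288*d - 6.3378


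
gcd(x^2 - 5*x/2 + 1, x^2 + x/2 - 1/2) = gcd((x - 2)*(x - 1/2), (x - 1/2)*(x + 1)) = x - 1/2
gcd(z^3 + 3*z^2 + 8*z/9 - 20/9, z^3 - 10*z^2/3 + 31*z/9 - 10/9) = z - 2/3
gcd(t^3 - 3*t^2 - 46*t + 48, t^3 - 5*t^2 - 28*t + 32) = t^2 - 9*t + 8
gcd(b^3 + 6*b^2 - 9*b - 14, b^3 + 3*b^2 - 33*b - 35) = b^2 + 8*b + 7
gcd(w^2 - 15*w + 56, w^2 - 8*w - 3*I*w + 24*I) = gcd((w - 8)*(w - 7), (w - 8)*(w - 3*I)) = w - 8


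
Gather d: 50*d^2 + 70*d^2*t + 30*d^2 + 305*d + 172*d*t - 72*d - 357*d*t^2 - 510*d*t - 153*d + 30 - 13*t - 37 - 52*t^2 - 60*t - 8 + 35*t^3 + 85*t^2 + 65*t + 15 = d^2*(70*t + 80) + d*(-357*t^2 - 338*t + 80) + 35*t^3 + 33*t^2 - 8*t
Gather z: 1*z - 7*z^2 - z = -7*z^2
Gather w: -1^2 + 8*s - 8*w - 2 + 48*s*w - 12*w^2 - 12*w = 8*s - 12*w^2 + w*(48*s - 20) - 3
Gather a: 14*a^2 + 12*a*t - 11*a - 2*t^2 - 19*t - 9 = 14*a^2 + a*(12*t - 11) - 2*t^2 - 19*t - 9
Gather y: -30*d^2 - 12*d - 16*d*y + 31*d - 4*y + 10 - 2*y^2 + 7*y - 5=-30*d^2 + 19*d - 2*y^2 + y*(3 - 16*d) + 5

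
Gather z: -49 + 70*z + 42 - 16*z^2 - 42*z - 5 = -16*z^2 + 28*z - 12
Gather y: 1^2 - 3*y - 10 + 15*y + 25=12*y + 16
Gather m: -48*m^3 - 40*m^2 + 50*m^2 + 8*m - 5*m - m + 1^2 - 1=-48*m^3 + 10*m^2 + 2*m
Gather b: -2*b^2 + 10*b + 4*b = -2*b^2 + 14*b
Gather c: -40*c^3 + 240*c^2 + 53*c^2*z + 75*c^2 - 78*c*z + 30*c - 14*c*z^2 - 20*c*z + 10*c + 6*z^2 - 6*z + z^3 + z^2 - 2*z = -40*c^3 + c^2*(53*z + 315) + c*(-14*z^2 - 98*z + 40) + z^3 + 7*z^2 - 8*z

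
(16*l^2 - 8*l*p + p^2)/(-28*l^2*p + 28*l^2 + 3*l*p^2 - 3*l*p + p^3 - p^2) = (-4*l + p)/(7*l*p - 7*l + p^2 - p)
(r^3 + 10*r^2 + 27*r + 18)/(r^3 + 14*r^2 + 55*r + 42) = (r + 3)/(r + 7)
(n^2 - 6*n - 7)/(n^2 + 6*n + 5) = (n - 7)/(n + 5)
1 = 1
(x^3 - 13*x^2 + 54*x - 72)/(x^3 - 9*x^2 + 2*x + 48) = (x^2 - 10*x + 24)/(x^2 - 6*x - 16)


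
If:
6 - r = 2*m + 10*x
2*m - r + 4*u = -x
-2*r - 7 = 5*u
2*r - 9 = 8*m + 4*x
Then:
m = -713/252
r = -157/42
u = 2/21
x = 97/63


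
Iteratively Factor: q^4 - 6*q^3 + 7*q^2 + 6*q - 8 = (q + 1)*(q^3 - 7*q^2 + 14*q - 8) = (q - 2)*(q + 1)*(q^2 - 5*q + 4) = (q - 4)*(q - 2)*(q + 1)*(q - 1)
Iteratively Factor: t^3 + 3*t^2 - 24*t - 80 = (t + 4)*(t^2 - t - 20) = (t + 4)^2*(t - 5)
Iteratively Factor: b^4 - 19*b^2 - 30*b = (b + 3)*(b^3 - 3*b^2 - 10*b) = b*(b + 3)*(b^2 - 3*b - 10) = b*(b + 2)*(b + 3)*(b - 5)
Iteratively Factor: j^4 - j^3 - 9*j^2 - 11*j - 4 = (j + 1)*(j^3 - 2*j^2 - 7*j - 4) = (j + 1)^2*(j^2 - 3*j - 4) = (j - 4)*(j + 1)^2*(j + 1)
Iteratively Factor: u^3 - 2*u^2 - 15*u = (u + 3)*(u^2 - 5*u) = u*(u + 3)*(u - 5)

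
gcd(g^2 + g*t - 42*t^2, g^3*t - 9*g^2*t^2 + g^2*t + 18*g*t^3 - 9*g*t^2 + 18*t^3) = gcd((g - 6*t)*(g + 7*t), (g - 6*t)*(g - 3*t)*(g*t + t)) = -g + 6*t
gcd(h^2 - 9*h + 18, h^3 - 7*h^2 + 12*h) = h - 3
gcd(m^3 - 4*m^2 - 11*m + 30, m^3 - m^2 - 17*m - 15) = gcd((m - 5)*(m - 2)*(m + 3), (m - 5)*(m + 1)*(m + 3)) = m^2 - 2*m - 15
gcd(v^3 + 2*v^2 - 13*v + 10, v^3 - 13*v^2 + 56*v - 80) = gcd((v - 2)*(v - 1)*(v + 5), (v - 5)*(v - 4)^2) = 1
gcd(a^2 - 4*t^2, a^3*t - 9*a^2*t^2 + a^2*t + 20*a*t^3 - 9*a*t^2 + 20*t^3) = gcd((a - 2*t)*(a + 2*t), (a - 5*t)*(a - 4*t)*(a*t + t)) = 1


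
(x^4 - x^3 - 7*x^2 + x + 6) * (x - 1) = x^5 - 2*x^4 - 6*x^3 + 8*x^2 + 5*x - 6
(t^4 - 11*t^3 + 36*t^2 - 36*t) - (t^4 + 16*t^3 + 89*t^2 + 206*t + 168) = -27*t^3 - 53*t^2 - 242*t - 168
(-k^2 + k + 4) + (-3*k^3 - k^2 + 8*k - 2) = -3*k^3 - 2*k^2 + 9*k + 2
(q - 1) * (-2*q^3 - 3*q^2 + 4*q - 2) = -2*q^4 - q^3 + 7*q^2 - 6*q + 2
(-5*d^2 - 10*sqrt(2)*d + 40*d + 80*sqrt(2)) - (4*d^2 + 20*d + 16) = -9*d^2 - 10*sqrt(2)*d + 20*d - 16 + 80*sqrt(2)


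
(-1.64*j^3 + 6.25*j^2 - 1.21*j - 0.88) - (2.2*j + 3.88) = -1.64*j^3 + 6.25*j^2 - 3.41*j - 4.76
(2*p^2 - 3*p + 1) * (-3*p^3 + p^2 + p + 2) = -6*p^5 + 11*p^4 - 4*p^3 + 2*p^2 - 5*p + 2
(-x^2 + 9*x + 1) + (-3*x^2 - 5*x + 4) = -4*x^2 + 4*x + 5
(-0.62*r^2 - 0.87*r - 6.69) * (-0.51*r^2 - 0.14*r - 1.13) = 0.3162*r^4 + 0.5305*r^3 + 4.2343*r^2 + 1.9197*r + 7.5597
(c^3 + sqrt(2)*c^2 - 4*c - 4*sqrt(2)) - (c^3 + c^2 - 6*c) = -c^2 + sqrt(2)*c^2 + 2*c - 4*sqrt(2)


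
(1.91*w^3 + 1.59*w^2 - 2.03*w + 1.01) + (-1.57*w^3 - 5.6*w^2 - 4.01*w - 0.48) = 0.34*w^3 - 4.01*w^2 - 6.04*w + 0.53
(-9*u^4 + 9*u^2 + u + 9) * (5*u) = -45*u^5 + 45*u^3 + 5*u^2 + 45*u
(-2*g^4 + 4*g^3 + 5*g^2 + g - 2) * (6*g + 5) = -12*g^5 + 14*g^4 + 50*g^3 + 31*g^2 - 7*g - 10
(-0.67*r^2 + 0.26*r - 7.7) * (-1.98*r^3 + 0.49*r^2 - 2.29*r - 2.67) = 1.3266*r^5 - 0.8431*r^4 + 16.9077*r^3 - 2.5795*r^2 + 16.9388*r + 20.559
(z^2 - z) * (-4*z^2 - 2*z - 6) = -4*z^4 + 2*z^3 - 4*z^2 + 6*z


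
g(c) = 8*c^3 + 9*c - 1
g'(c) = 24*c^2 + 9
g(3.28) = 310.82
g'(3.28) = 267.20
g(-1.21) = -26.06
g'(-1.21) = 44.14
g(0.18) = 0.67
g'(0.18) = 9.78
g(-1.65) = -51.79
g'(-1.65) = 74.34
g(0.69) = 7.84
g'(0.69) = 20.43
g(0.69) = 7.84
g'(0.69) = 20.43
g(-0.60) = -8.13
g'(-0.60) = 17.64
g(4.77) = 910.18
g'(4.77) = 555.07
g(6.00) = 1781.00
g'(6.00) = 873.00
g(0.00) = -1.00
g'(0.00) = 9.00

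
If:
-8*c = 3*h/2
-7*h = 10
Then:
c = 15/56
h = -10/7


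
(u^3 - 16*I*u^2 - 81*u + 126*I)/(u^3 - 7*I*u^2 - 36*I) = (u - 7*I)/(u + 2*I)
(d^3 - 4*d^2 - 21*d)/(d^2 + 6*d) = (d^2 - 4*d - 21)/(d + 6)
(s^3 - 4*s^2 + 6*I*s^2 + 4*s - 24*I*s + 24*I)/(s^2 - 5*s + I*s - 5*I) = (s^3 + s^2*(-4 + 6*I) + s*(4 - 24*I) + 24*I)/(s^2 + s*(-5 + I) - 5*I)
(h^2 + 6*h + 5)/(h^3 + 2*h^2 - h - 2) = (h + 5)/(h^2 + h - 2)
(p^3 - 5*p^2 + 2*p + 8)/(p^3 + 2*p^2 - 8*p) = (p^2 - 3*p - 4)/(p*(p + 4))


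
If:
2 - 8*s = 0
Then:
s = 1/4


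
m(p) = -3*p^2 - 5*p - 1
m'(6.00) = -41.00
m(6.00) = -139.00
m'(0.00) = -5.00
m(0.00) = -1.00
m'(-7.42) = 39.52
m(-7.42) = -129.07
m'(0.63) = -8.78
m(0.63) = -5.34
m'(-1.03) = 1.18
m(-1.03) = 0.97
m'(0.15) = -5.90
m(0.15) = -1.82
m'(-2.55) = 10.30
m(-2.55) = -7.76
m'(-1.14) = 1.84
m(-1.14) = 0.80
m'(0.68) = -9.08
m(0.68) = -5.79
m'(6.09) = -41.54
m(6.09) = -142.71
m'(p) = -6*p - 5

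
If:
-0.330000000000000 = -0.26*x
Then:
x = 1.27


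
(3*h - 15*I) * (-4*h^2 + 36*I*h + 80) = -12*h^3 + 168*I*h^2 + 780*h - 1200*I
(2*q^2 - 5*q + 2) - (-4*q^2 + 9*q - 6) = 6*q^2 - 14*q + 8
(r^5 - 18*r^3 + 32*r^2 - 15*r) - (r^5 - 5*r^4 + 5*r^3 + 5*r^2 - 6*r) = 5*r^4 - 23*r^3 + 27*r^2 - 9*r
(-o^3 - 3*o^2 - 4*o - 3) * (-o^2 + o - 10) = o^5 + 2*o^4 + 11*o^3 + 29*o^2 + 37*o + 30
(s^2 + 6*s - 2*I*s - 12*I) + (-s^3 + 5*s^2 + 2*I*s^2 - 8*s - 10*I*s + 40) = -s^3 + 6*s^2 + 2*I*s^2 - 2*s - 12*I*s + 40 - 12*I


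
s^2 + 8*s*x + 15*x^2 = (s + 3*x)*(s + 5*x)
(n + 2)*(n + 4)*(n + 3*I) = n^3 + 6*n^2 + 3*I*n^2 + 8*n + 18*I*n + 24*I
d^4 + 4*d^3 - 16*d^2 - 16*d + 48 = (d - 2)^2*(d + 2)*(d + 6)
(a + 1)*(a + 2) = a^2 + 3*a + 2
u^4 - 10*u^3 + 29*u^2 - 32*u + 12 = (u - 6)*(u - 2)*(u - 1)^2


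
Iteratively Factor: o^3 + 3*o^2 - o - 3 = (o - 1)*(o^2 + 4*o + 3) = (o - 1)*(o + 1)*(o + 3)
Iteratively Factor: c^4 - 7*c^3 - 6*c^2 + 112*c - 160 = (c + 4)*(c^3 - 11*c^2 + 38*c - 40) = (c - 2)*(c + 4)*(c^2 - 9*c + 20) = (c - 5)*(c - 2)*(c + 4)*(c - 4)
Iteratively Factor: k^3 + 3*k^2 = (k)*(k^2 + 3*k) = k*(k + 3)*(k)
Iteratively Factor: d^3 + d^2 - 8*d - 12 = (d + 2)*(d^2 - d - 6) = (d - 3)*(d + 2)*(d + 2)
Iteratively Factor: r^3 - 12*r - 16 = (r + 2)*(r^2 - 2*r - 8) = (r + 2)^2*(r - 4)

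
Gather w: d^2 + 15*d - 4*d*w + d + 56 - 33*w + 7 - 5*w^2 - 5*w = d^2 + 16*d - 5*w^2 + w*(-4*d - 38) + 63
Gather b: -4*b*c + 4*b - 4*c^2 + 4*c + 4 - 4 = b*(4 - 4*c) - 4*c^2 + 4*c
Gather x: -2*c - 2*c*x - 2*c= -2*c*x - 4*c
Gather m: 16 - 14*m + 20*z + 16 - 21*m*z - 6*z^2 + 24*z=m*(-21*z - 14) - 6*z^2 + 44*z + 32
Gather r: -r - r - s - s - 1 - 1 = -2*r - 2*s - 2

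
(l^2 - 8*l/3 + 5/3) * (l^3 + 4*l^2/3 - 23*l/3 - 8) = l^5 - 4*l^4/3 - 86*l^3/9 + 44*l^2/3 + 77*l/9 - 40/3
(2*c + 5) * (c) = 2*c^2 + 5*c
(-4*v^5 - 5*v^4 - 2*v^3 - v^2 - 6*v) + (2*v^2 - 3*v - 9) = -4*v^5 - 5*v^4 - 2*v^3 + v^2 - 9*v - 9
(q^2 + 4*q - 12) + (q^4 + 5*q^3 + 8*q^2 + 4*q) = q^4 + 5*q^3 + 9*q^2 + 8*q - 12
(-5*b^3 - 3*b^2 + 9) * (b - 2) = -5*b^4 + 7*b^3 + 6*b^2 + 9*b - 18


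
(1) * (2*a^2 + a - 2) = 2*a^2 + a - 2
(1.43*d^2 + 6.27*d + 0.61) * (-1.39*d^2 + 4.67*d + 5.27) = -1.9877*d^4 - 2.0372*d^3 + 35.9691*d^2 + 35.8916*d + 3.2147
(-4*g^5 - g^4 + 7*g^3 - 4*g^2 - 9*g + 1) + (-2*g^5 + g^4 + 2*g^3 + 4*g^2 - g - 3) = -6*g^5 + 9*g^3 - 10*g - 2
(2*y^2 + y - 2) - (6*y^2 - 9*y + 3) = -4*y^2 + 10*y - 5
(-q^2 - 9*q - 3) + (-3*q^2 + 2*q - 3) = -4*q^2 - 7*q - 6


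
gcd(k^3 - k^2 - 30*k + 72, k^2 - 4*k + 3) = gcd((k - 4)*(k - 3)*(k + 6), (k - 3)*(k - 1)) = k - 3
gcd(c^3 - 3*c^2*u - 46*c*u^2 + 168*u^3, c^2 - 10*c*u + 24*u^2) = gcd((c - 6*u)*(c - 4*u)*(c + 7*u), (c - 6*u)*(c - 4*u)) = c^2 - 10*c*u + 24*u^2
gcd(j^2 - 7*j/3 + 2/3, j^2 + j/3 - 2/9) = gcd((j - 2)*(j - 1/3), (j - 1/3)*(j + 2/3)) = j - 1/3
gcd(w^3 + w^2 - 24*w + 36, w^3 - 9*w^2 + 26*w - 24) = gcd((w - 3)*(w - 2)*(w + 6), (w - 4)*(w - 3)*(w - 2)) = w^2 - 5*w + 6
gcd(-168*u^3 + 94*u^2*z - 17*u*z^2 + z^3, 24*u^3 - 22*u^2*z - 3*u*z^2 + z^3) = -6*u + z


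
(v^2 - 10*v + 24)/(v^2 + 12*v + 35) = (v^2 - 10*v + 24)/(v^2 + 12*v + 35)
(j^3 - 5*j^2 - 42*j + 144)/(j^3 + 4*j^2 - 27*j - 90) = (j^2 - 11*j + 24)/(j^2 - 2*j - 15)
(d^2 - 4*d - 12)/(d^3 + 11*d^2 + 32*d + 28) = (d - 6)/(d^2 + 9*d + 14)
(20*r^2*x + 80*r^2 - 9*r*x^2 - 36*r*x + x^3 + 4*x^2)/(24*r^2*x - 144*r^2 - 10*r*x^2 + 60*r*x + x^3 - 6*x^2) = (-5*r*x - 20*r + x^2 + 4*x)/(-6*r*x + 36*r + x^2 - 6*x)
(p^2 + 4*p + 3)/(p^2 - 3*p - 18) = (p + 1)/(p - 6)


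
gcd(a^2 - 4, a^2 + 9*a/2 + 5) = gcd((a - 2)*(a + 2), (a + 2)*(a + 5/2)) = a + 2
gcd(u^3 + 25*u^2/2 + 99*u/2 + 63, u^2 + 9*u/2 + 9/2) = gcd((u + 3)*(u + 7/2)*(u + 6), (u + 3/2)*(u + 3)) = u + 3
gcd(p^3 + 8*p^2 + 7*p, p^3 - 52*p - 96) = 1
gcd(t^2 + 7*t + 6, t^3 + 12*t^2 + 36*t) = t + 6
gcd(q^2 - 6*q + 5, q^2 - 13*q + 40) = q - 5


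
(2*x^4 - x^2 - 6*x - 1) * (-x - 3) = -2*x^5 - 6*x^4 + x^3 + 9*x^2 + 19*x + 3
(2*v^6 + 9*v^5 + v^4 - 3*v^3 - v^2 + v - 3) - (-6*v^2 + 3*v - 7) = 2*v^6 + 9*v^5 + v^4 - 3*v^3 + 5*v^2 - 2*v + 4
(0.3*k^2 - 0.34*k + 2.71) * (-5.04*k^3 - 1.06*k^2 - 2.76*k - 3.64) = -1.512*k^5 + 1.3956*k^4 - 14.126*k^3 - 3.0262*k^2 - 6.242*k - 9.8644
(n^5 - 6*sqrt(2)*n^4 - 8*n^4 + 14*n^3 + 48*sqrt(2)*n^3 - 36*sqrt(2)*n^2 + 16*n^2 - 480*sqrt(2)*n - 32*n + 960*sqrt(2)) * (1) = n^5 - 6*sqrt(2)*n^4 - 8*n^4 + 14*n^3 + 48*sqrt(2)*n^3 - 36*sqrt(2)*n^2 + 16*n^2 - 480*sqrt(2)*n - 32*n + 960*sqrt(2)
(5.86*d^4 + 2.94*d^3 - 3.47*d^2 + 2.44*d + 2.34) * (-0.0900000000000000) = -0.5274*d^4 - 0.2646*d^3 + 0.3123*d^2 - 0.2196*d - 0.2106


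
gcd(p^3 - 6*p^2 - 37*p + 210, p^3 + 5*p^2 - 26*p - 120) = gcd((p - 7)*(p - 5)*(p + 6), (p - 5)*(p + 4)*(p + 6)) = p^2 + p - 30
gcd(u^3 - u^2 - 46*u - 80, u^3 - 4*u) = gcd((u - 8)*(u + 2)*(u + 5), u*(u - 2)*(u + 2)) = u + 2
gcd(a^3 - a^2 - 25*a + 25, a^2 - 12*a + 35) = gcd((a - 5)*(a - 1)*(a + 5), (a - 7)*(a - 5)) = a - 5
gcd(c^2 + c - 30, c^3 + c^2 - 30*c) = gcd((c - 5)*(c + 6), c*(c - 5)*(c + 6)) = c^2 + c - 30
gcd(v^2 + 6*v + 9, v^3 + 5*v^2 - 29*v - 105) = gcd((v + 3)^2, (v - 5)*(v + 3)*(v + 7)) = v + 3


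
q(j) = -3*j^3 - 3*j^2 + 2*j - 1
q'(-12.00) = -1222.00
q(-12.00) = 4727.00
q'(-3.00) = -61.00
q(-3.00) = 47.00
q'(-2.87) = -54.91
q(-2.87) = 39.47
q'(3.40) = -122.44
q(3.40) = -146.79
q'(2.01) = -46.42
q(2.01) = -33.46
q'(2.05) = -48.12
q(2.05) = -35.35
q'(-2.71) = -47.84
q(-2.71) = 31.26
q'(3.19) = -108.72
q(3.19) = -122.53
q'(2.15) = -52.50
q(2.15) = -40.38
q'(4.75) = -229.56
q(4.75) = -380.70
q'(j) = -9*j^2 - 6*j + 2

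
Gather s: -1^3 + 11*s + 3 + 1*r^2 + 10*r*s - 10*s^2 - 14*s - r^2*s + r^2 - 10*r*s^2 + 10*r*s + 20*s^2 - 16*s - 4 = 2*r^2 + s^2*(10 - 10*r) + s*(-r^2 + 20*r - 19) - 2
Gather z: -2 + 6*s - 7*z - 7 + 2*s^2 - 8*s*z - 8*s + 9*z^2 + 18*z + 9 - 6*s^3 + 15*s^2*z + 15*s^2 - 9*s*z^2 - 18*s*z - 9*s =-6*s^3 + 17*s^2 - 11*s + z^2*(9 - 9*s) + z*(15*s^2 - 26*s + 11)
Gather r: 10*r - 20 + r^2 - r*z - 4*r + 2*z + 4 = r^2 + r*(6 - z) + 2*z - 16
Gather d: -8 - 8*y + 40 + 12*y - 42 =4*y - 10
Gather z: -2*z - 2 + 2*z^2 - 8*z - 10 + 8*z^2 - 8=10*z^2 - 10*z - 20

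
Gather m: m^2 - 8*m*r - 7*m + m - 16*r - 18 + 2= m^2 + m*(-8*r - 6) - 16*r - 16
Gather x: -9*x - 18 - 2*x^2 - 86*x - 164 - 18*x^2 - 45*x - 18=-20*x^2 - 140*x - 200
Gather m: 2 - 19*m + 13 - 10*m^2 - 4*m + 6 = -10*m^2 - 23*m + 21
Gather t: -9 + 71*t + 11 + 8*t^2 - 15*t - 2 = 8*t^2 + 56*t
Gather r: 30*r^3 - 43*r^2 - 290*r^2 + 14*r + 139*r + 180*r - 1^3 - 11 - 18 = 30*r^3 - 333*r^2 + 333*r - 30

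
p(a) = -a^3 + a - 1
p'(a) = 1 - 3*a^2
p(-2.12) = 6.41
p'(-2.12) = -12.48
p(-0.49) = -1.37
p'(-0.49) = 0.28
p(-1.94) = 4.36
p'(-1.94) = -10.29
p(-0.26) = -1.24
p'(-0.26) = 0.80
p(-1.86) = 3.57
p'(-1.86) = -9.38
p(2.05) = -7.57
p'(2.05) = -11.61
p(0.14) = -0.86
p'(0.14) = 0.94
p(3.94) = -58.22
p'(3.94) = -45.57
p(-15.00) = 3359.00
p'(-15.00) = -674.00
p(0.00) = -1.00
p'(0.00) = 1.00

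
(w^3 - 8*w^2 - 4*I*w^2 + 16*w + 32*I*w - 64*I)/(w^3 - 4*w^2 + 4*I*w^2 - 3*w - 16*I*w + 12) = (w^2 - 4*w*(1 + I) + 16*I)/(w^2 + 4*I*w - 3)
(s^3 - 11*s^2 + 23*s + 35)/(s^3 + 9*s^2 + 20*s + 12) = (s^2 - 12*s + 35)/(s^2 + 8*s + 12)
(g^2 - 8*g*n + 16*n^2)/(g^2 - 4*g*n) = (g - 4*n)/g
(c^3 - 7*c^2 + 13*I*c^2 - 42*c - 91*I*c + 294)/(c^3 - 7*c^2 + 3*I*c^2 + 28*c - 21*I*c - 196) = (c + 6*I)/(c - 4*I)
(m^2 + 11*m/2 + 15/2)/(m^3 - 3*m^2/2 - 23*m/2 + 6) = (2*m + 5)/(2*m^2 - 9*m + 4)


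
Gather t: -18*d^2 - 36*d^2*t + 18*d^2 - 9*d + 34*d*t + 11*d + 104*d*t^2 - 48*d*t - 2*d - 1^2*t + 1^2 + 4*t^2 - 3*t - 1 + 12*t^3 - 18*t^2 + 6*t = 12*t^3 + t^2*(104*d - 14) + t*(-36*d^2 - 14*d + 2)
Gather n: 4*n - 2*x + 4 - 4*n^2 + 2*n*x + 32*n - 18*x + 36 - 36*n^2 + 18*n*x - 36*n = -40*n^2 + 20*n*x - 20*x + 40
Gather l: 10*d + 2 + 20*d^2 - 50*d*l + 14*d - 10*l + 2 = 20*d^2 + 24*d + l*(-50*d - 10) + 4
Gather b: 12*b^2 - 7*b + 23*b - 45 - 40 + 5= 12*b^2 + 16*b - 80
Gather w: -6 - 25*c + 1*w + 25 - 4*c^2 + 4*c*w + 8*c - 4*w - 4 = -4*c^2 - 17*c + w*(4*c - 3) + 15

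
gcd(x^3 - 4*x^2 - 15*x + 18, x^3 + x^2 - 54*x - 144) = x + 3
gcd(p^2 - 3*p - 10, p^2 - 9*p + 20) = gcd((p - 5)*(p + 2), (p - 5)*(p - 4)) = p - 5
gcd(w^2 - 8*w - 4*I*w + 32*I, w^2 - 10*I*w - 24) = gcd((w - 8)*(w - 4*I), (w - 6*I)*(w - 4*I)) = w - 4*I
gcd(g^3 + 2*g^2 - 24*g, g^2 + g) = g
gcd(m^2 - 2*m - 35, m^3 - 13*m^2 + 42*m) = m - 7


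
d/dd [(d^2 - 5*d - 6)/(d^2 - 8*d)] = 3*(-d^2 + 4*d - 16)/(d^2*(d^2 - 16*d + 64))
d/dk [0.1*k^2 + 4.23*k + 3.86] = 0.2*k + 4.23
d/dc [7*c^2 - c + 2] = 14*c - 1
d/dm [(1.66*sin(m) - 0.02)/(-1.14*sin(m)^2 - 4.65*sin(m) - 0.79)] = (1.8924*sin(m)^2 - 0.0456000000000003*sin(m) - 1.4044)*cos(m)/(1.2996*sin(m)^4 + 10.602*sin(m)^3 + 23.4237*sin(m)^2 + 7.347*sin(m) + 0.6241)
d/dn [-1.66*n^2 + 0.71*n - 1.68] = 0.71 - 3.32*n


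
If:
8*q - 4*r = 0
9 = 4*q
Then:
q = 9/4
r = 9/2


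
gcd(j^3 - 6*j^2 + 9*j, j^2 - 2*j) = j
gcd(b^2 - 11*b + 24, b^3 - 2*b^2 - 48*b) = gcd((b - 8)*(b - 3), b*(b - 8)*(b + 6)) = b - 8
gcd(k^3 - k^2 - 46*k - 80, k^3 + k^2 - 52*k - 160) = k^2 - 3*k - 40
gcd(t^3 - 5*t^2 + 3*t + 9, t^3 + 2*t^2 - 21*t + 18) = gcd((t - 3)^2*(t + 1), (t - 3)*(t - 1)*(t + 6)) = t - 3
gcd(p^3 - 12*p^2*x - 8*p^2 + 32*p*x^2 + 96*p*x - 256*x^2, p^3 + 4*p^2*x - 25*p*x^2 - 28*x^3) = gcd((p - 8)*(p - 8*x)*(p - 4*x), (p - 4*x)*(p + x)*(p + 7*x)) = -p + 4*x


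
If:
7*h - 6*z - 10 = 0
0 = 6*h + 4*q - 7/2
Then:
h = 6*z/7 + 10/7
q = -9*z/7 - 71/56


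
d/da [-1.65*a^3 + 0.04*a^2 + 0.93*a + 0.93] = -4.95*a^2 + 0.08*a + 0.93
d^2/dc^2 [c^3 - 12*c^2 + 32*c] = 6*c - 24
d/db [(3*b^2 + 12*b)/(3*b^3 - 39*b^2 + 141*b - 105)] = (-b^4 - 8*b^3 + 99*b^2 - 70*b - 140)/(b^6 - 26*b^5 + 263*b^4 - 1292*b^3 + 3119*b^2 - 3290*b + 1225)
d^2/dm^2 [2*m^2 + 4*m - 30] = 4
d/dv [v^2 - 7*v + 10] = 2*v - 7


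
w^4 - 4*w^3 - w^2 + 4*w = w*(w - 4)*(w - 1)*(w + 1)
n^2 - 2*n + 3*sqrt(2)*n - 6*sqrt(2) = (n - 2)*(n + 3*sqrt(2))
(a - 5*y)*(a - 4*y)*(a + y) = a^3 - 8*a^2*y + 11*a*y^2 + 20*y^3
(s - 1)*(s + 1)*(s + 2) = s^3 + 2*s^2 - s - 2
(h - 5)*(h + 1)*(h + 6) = h^3 + 2*h^2 - 29*h - 30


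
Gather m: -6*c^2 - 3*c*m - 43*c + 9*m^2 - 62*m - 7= -6*c^2 - 43*c + 9*m^2 + m*(-3*c - 62) - 7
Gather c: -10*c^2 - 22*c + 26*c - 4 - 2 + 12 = -10*c^2 + 4*c + 6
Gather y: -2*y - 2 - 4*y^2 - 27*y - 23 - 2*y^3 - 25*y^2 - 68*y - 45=-2*y^3 - 29*y^2 - 97*y - 70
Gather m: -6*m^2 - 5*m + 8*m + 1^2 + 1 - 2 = -6*m^2 + 3*m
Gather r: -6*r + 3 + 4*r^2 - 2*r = 4*r^2 - 8*r + 3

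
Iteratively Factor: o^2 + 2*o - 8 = (o + 4)*(o - 2)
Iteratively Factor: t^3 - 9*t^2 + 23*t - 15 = (t - 1)*(t^2 - 8*t + 15) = (t - 3)*(t - 1)*(t - 5)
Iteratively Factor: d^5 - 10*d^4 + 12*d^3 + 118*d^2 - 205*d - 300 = (d - 5)*(d^4 - 5*d^3 - 13*d^2 + 53*d + 60) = (d - 5)*(d - 4)*(d^3 - d^2 - 17*d - 15) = (d - 5)*(d - 4)*(d + 3)*(d^2 - 4*d - 5) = (d - 5)*(d - 4)*(d + 1)*(d + 3)*(d - 5)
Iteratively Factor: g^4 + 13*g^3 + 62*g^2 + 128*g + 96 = (g + 4)*(g^3 + 9*g^2 + 26*g + 24) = (g + 2)*(g + 4)*(g^2 + 7*g + 12) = (g + 2)*(g + 3)*(g + 4)*(g + 4)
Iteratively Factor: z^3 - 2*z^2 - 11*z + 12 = (z - 1)*(z^2 - z - 12) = (z - 1)*(z + 3)*(z - 4)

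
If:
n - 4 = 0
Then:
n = 4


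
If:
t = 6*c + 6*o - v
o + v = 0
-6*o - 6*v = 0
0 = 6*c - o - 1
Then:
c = 1/6 - v/6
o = -v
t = 1 - 8*v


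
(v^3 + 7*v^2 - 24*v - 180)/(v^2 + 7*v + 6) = (v^2 + v - 30)/(v + 1)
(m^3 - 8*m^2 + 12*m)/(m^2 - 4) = m*(m - 6)/(m + 2)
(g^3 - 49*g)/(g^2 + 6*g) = (g^2 - 49)/(g + 6)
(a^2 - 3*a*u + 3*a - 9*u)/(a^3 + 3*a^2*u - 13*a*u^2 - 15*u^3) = (a + 3)/(a^2 + 6*a*u + 5*u^2)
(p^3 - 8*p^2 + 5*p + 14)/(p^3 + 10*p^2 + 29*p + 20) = (p^2 - 9*p + 14)/(p^2 + 9*p + 20)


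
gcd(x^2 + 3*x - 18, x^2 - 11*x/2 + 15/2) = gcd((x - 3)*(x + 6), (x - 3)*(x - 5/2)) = x - 3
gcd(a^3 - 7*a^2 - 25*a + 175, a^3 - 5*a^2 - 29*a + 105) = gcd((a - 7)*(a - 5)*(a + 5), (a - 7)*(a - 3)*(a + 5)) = a^2 - 2*a - 35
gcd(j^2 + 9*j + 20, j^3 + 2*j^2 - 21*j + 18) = 1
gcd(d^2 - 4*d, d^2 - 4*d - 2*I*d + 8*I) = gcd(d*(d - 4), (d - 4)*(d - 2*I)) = d - 4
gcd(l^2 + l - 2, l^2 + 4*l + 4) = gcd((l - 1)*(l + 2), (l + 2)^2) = l + 2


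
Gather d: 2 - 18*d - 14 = -18*d - 12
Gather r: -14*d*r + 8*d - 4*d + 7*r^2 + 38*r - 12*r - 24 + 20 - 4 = 4*d + 7*r^2 + r*(26 - 14*d) - 8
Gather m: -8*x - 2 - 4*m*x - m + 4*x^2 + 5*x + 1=m*(-4*x - 1) + 4*x^2 - 3*x - 1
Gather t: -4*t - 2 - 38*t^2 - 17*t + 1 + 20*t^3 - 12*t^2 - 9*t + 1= 20*t^3 - 50*t^2 - 30*t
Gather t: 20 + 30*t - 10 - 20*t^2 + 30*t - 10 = -20*t^2 + 60*t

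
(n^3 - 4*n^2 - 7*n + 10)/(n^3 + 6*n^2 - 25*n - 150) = (n^2 + n - 2)/(n^2 + 11*n + 30)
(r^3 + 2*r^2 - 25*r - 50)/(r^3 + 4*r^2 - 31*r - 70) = (r + 5)/(r + 7)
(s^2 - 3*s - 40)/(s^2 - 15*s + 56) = (s + 5)/(s - 7)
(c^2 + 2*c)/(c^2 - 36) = c*(c + 2)/(c^2 - 36)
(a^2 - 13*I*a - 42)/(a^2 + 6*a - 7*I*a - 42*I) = (a - 6*I)/(a + 6)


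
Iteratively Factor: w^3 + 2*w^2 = (w)*(w^2 + 2*w) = w^2*(w + 2)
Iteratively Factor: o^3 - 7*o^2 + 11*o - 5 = (o - 1)*(o^2 - 6*o + 5) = (o - 5)*(o - 1)*(o - 1)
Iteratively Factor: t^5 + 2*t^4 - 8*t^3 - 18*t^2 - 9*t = (t)*(t^4 + 2*t^3 - 8*t^2 - 18*t - 9) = t*(t + 1)*(t^3 + t^2 - 9*t - 9) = t*(t - 3)*(t + 1)*(t^2 + 4*t + 3) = t*(t - 3)*(t + 1)*(t + 3)*(t + 1)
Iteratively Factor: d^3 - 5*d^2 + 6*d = (d - 3)*(d^2 - 2*d) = (d - 3)*(d - 2)*(d)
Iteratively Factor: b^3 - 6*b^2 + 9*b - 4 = (b - 1)*(b^2 - 5*b + 4) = (b - 4)*(b - 1)*(b - 1)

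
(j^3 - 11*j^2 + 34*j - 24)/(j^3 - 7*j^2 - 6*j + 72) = (j - 1)/(j + 3)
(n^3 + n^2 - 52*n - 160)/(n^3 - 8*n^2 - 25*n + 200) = (n + 4)/(n - 5)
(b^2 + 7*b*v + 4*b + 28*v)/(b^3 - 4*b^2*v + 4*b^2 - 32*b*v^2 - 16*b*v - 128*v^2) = (-b - 7*v)/(-b^2 + 4*b*v + 32*v^2)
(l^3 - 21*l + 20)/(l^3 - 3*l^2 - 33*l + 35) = (l - 4)/(l - 7)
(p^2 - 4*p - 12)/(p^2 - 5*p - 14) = (p - 6)/(p - 7)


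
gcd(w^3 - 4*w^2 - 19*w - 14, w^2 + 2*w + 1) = w + 1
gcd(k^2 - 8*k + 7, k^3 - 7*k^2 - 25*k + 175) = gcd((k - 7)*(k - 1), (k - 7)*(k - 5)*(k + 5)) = k - 7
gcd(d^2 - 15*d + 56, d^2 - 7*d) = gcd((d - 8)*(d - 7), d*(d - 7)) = d - 7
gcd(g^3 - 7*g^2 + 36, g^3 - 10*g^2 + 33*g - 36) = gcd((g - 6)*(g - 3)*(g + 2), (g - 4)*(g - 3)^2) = g - 3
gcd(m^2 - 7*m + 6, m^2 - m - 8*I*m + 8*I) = m - 1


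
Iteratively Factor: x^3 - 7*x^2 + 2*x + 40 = (x - 4)*(x^2 - 3*x - 10) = (x - 5)*(x - 4)*(x + 2)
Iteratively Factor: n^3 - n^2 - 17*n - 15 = (n + 1)*(n^2 - 2*n - 15) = (n - 5)*(n + 1)*(n + 3)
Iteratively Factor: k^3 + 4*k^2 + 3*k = (k + 3)*(k^2 + k) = (k + 1)*(k + 3)*(k)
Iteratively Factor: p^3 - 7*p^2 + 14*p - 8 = (p - 1)*(p^2 - 6*p + 8) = (p - 2)*(p - 1)*(p - 4)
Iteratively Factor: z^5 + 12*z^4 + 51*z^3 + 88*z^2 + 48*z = (z)*(z^4 + 12*z^3 + 51*z^2 + 88*z + 48) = z*(z + 4)*(z^3 + 8*z^2 + 19*z + 12) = z*(z + 4)^2*(z^2 + 4*z + 3) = z*(z + 3)*(z + 4)^2*(z + 1)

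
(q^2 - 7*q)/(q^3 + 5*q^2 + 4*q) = (q - 7)/(q^2 + 5*q + 4)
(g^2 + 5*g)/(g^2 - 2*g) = (g + 5)/(g - 2)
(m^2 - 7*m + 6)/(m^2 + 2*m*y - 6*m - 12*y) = (m - 1)/(m + 2*y)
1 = 1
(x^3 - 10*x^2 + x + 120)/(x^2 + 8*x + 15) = (x^2 - 13*x + 40)/(x + 5)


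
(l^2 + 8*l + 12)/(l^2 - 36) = (l + 2)/(l - 6)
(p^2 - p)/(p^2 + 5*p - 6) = p/(p + 6)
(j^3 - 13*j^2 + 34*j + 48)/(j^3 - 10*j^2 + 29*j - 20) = (j^3 - 13*j^2 + 34*j + 48)/(j^3 - 10*j^2 + 29*j - 20)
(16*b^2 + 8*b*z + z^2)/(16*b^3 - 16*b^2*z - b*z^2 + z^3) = (4*b + z)/(4*b^2 - 5*b*z + z^2)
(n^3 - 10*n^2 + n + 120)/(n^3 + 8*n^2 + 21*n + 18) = (n^2 - 13*n + 40)/(n^2 + 5*n + 6)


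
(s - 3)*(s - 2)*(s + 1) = s^3 - 4*s^2 + s + 6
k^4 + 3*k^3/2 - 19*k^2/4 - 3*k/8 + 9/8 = (k - 3/2)*(k - 1/2)*(k + 1/2)*(k + 3)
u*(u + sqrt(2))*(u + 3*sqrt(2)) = u^3 + 4*sqrt(2)*u^2 + 6*u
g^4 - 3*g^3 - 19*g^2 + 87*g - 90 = (g - 3)^2*(g - 2)*(g + 5)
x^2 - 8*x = x*(x - 8)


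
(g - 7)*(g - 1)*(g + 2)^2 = g^4 - 4*g^3 - 21*g^2 - 4*g + 28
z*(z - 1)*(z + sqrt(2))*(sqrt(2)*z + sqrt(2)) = sqrt(2)*z^4 + 2*z^3 - sqrt(2)*z^2 - 2*z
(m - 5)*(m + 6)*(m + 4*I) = m^3 + m^2 + 4*I*m^2 - 30*m + 4*I*m - 120*I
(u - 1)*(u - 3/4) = u^2 - 7*u/4 + 3/4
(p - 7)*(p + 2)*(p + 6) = p^3 + p^2 - 44*p - 84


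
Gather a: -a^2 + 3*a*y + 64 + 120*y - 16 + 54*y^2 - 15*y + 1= -a^2 + 3*a*y + 54*y^2 + 105*y + 49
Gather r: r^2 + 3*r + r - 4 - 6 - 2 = r^2 + 4*r - 12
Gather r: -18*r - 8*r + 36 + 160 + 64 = 260 - 26*r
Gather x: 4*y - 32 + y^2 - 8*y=y^2 - 4*y - 32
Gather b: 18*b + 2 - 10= 18*b - 8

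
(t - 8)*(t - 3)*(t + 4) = t^3 - 7*t^2 - 20*t + 96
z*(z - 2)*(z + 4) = z^3 + 2*z^2 - 8*z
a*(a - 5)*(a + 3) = a^3 - 2*a^2 - 15*a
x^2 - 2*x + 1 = (x - 1)^2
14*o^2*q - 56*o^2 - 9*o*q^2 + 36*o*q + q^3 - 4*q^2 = (-7*o + q)*(-2*o + q)*(q - 4)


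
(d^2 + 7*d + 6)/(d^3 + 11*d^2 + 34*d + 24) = 1/(d + 4)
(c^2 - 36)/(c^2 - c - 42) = (c - 6)/(c - 7)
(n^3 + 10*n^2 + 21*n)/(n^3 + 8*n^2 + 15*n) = (n + 7)/(n + 5)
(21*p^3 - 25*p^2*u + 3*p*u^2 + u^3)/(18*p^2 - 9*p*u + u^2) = (7*p^2 - 6*p*u - u^2)/(6*p - u)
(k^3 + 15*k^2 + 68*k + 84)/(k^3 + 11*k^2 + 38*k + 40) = (k^2 + 13*k + 42)/(k^2 + 9*k + 20)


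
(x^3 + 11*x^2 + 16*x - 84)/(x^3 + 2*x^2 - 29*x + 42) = (x + 6)/(x - 3)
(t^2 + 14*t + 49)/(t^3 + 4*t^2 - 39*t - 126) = (t + 7)/(t^2 - 3*t - 18)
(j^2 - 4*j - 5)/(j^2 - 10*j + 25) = (j + 1)/(j - 5)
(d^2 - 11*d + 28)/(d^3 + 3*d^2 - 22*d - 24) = (d - 7)/(d^2 + 7*d + 6)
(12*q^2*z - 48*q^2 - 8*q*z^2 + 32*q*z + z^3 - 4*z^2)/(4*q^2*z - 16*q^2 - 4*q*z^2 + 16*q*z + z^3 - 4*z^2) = (-6*q + z)/(-2*q + z)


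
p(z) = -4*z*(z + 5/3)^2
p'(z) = -4*z*(2*z + 10/3) - 4*(z + 5/3)^2 = -12*z^2 - 80*z/3 - 100/9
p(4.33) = -622.83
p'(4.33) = -351.56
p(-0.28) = 2.15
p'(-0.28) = -4.59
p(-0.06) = 0.62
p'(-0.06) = -9.55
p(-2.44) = 5.84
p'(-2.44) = -17.49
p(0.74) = -17.14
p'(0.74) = -37.42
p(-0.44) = 2.65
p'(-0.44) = -1.70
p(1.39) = -51.95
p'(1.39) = -71.36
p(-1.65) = 0.00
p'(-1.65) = 0.22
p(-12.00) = 5125.33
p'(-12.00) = -1419.11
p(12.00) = -8965.33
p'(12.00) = -2059.11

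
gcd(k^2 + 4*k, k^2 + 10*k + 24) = k + 4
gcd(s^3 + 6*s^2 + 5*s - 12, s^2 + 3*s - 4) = s^2 + 3*s - 4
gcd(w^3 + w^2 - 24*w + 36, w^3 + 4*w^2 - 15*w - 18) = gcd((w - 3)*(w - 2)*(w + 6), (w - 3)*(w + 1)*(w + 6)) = w^2 + 3*w - 18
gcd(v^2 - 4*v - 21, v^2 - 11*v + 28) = v - 7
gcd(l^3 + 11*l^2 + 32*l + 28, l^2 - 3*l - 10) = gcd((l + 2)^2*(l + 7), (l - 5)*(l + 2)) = l + 2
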